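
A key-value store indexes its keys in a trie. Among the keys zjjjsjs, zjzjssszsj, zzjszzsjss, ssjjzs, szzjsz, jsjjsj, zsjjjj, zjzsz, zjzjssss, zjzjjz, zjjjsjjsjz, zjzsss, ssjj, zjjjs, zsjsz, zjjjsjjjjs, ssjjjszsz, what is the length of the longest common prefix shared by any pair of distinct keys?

7

The deepest shared node is where two words last agree before diverging.
e.g. "zjjjsjjjjs" and "zjjjsjjsjz" share the prefix "zjjjsjj" of length 7; no pair shares a longer one.
Longest shared-prefix length: 7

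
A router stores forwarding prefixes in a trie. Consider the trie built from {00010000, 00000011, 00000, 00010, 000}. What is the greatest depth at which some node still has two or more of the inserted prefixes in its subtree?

The deepest shared node is where two words last agree before diverging.
e.g. "00000" and "00000011" share the prefix "00000" of length 5; no pair shares a longer one.
Longest shared-prefix length: 5

5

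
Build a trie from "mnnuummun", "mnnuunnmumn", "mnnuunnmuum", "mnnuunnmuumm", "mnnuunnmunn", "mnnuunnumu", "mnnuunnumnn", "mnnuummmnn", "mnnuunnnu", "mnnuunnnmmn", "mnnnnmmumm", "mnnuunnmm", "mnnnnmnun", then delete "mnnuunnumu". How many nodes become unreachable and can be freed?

1

A node on "mnnuunnumu"'s path can go only if nothing else ends at it or branches off below it.
The suffix "u" (1 node) is used only by "mnnuunnumu"; the node for "mnnuunnum" still has the child "n", so pruning stops there.
Nodes removed: 1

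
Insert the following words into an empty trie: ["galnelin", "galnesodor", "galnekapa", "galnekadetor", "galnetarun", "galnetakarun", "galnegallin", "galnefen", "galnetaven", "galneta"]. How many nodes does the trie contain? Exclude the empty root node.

Insert word by word; a character creates a node only if that edge doesn't already exist:
  "galnelin" → 8 new (g, a, l, n, e, l, i, n)
  "galnesodor" → prefix "galne" already present; 5 new (s, o, d, o, r)
  "galnekapa" → prefix "galne" already present; 4 new (k, a, p, a)
  "galnekadetor" → prefix "galneka" already present; 5 new (d, e, t, o, r)
  "galnetarun" → prefix "galne" already present; 5 new (t, a, r, u, n)
  "galnetakarun" → prefix "galneta" already present; 5 new (k, a, r, u, n)
  "galnegallin" → prefix "galne" already present; 6 new (g, a, l, l, i, n)
  "galnefen" → prefix "galne" already present; 3 new (f, e, n)
  "galnetaven" → prefix "galneta" already present; 3 new (v, e, n)
  "galneta" → prefix "galneta" already present; 0 new (none)
Total nodes = 8 + 5 + 4 + 5 + 5 + 5 + 6 + 3 + 3 + 0 = 44

44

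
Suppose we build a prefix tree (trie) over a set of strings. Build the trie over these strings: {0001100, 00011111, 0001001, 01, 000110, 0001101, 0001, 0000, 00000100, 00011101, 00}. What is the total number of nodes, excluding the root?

Count nodes per top-level branch (shared prefixes stored once):
  '0'-branch (00, 0000, 00000100, 0001, 0001001, 000110, 0001100, 0001101, 00011101, 00011111, 01): 22 nodes
Sum: 22

22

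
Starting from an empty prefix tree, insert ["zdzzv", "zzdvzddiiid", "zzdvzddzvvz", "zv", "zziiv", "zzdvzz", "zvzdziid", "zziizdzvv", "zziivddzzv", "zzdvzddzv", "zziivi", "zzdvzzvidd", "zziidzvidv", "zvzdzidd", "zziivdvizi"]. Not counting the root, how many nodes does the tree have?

Insert word by word; a character creates a node only if that edge doesn't already exist:
  "zdzzv" → 5 new (z, d, z, z, v)
  "zzdvzddiiid" → prefix "z" already present; 10 new (z, d, v, z, d, d, i, i, i, d)
  "zzdvzddzvvz" → prefix "zzdvzdd" already present; 4 new (z, v, v, z)
  "zv" → prefix "z" already present; 1 new (v)
  "zziiv" → prefix "zz" already present; 3 new (i, i, v)
  "zzdvzz" → prefix "zzdvz" already present; 1 new (z)
  "zvzdziid" → prefix "zv" already present; 6 new (z, d, z, i, i, d)
  "zziizdzvv" → prefix "zzii" already present; 5 new (z, d, z, v, v)
  "zziivddzzv" → prefix "zziiv" already present; 5 new (d, d, z, z, v)
  "zzdvzddzv" → prefix "zzdvzddzv" already present; 0 new (none)
  "zziivi" → prefix "zziiv" already present; 1 new (i)
  "zzdvzzvidd" → prefix "zzdvzz" already present; 4 new (v, i, d, d)
  "zziidzvidv" → prefix "zzii" already present; 6 new (d, z, v, i, d, v)
  "zvzdzidd" → prefix "zvzdzi" already present; 2 new (d, d)
  "zziivdvizi" → prefix "zziivd" already present; 4 new (v, i, z, i)
Total nodes = 5 + 10 + 4 + 1 + 3 + 1 + 6 + 5 + 5 + 0 + 1 + 4 + 6 + 2 + 4 = 57

57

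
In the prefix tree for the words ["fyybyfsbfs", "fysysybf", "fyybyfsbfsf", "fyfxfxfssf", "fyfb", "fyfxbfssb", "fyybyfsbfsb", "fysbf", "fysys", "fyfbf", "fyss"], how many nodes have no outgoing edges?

8

A leaf is a node with no children — equivalently, the end of a word that is not a proper prefix of any other stored word.
Those words: "fyfbf", "fyfxbfssb", "fyfxfxfssf", "fysbf", "fyss", "fysysybf", "fyybyfsbfsb", "fyybyfsbfsf"
Leaf count: 8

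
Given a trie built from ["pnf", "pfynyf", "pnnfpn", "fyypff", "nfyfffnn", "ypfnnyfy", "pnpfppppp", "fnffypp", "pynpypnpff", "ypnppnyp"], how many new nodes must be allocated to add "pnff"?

1

The longest prefix of "pnff" already in the trie is "pnf" (length 3).
So 4 − 3 = 1 new nodes.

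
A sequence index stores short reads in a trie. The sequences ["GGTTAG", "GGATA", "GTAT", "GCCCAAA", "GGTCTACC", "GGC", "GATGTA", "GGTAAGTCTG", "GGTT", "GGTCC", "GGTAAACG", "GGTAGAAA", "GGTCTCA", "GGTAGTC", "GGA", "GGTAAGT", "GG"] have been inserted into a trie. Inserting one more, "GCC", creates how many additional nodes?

Every character of "GCC" already lies on an existing path (it is a prefix of some stored word).
No new nodes are needed: 0.

0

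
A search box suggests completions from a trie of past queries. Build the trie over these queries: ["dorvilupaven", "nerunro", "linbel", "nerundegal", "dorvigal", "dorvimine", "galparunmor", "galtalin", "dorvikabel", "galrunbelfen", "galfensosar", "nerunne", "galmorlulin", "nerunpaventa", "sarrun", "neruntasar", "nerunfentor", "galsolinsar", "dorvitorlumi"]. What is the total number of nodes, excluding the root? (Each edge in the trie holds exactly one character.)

124

For each word, the new-node count is its length minus the longest prefix already in the trie:
  "dorvilupaven" → 12 new (d, o, r, v, i, l, u, p, a, v, e, n)
  "nerunro" → 7 new (n, e, r, u, n, r, o)
  "linbel" → 6 new (l, i, n, b, e, l)
  "nerundegal" → prefix "nerun" already present; 5 new (d, e, g, a, l)
  "dorvigal" → prefix "dorvi" already present; 3 new (g, a, l)
  "dorvimine" → prefix "dorvi" already present; 4 new (m, i, n, e)
  "galparunmor" → 11 new (g, a, l, p, a, r, u, n, m, o, r)
  "galtalin" → prefix "gal" already present; 5 new (t, a, l, i, n)
  "dorvikabel" → prefix "dorvi" already present; 5 new (k, a, b, e, l)
  "galrunbelfen" → prefix "gal" already present; 9 new (r, u, n, b, e, l, f, e, n)
  "galfensosar" → prefix "gal" already present; 8 new (f, e, n, s, o, s, a, r)
  "nerunne" → prefix "nerun" already present; 2 new (n, e)
  "galmorlulin" → prefix "gal" already present; 8 new (m, o, r, l, u, l, i, n)
  "nerunpaventa" → prefix "nerun" already present; 7 new (p, a, v, e, n, t, a)
  "sarrun" → 6 new (s, a, r, r, u, n)
  "neruntasar" → prefix "nerun" already present; 5 new (t, a, s, a, r)
  "nerunfentor" → prefix "nerun" already present; 6 new (f, e, n, t, o, r)
  "galsolinsar" → prefix "gal" already present; 8 new (s, o, l, i, n, s, a, r)
  "dorvitorlumi" → prefix "dorvi" already present; 7 new (t, o, r, l, u, m, i)
Total nodes = 12 + 7 + 6 + 5 + 3 + 4 + 11 + 5 + 5 + 9 + 8 + 2 + 8 + 7 + 6 + 5 + 6 + 8 + 7 = 124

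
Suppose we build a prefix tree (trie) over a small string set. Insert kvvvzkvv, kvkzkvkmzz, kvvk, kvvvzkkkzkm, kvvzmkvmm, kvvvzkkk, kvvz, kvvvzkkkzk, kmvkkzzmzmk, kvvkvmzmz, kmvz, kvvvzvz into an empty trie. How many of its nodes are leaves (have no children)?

Leaves are exactly the stored words that no other stored word extends.
Those words: "kmvkkzzmzmk", "kmvz", "kvkzkvkmzz", "kvvkvmzmz", "kvvvzkkkzkm", "kvvvzkvv", "kvvvzvz", "kvvzmkvmm"
Leaf count: 8

8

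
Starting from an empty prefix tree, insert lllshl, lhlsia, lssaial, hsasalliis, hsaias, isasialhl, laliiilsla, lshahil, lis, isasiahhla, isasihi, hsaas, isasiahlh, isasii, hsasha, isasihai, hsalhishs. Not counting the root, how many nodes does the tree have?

76

Count nodes per top-level branch (shared prefixes stored once):
  'h'-branch (hsaas, hsaias, hsalhishs, hsasalliis, hsasha): 23 nodes
  'i'-branch (isasiahhla, isasiahlh, isasialhl, isasihai, isasihi, isasii): 20 nodes
  'l'-branch (laliiilsla, lhlsia, lis, lllshl, lshahil, lssaial): 33 nodes
Sum: 76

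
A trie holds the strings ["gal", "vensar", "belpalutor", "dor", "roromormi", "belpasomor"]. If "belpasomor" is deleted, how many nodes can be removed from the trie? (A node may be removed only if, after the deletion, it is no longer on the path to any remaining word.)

After clearing the end-marker at "belpasomor", prune upward until reaching a node still needed by another word.
The suffix "somor" (5 nodes) is used only by "belpasomor"; the node for "belpa" still has the child "l", so pruning stops there.
Nodes removed: 5

5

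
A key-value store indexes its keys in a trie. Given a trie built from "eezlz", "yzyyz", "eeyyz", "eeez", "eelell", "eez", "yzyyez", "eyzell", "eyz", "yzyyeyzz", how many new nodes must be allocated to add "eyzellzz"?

"eyzell" is already a path in the trie; the remaining "zz" must be added.
New nodes needed: |"eyzellzz"| − 6 = 8 − 6 = 2.

2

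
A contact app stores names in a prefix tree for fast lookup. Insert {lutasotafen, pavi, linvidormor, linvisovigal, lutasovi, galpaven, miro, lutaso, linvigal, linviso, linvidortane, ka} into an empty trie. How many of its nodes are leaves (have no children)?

Leaves are exactly the stored words that no other stored word extends.
Those words: "galpaven", "ka", "linvidormor", "linvidortane", "linvigal", "linvisovigal", "lutasotafen", "lutasovi", "miro", "pavi"
Leaf count: 10

10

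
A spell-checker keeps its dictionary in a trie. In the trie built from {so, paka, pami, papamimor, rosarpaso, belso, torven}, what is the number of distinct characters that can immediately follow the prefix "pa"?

3

Walk "pa" from the root, arriving at one node.
Characters that immediately follow "pa" among the stored strings: {k, m, p}.
That node has 3 child edges.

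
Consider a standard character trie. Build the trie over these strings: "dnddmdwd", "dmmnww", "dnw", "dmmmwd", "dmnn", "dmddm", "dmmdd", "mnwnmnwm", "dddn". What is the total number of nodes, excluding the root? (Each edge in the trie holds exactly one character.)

35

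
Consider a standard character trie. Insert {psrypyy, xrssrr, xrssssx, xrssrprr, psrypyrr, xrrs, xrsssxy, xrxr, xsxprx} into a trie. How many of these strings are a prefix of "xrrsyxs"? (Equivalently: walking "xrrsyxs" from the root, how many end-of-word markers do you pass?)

1

Walk "xrrsyxs" from the root; an end-of-word marker is hit whenever a stored word is a prefix of "xrrsyxs".
Prefixes of the query that are stored words: "xrrs"
Count: 1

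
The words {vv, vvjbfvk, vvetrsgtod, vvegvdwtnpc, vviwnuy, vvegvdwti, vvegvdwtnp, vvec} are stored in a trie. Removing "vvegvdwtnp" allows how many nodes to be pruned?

0

Walk "vvegvdwtnp" from the leaf back toward the root, removing each node that no remaining word uses.
Every node on "vvegvdwtnp" is still needed (e.g. by "vvegvdwtnpc"), so nothing is freed.
Nodes removed: 0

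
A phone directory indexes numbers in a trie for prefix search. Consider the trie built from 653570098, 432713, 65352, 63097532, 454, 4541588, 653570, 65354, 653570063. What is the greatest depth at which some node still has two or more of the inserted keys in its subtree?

The deepest shared node is where two words last agree before diverging.
e.g. "653570063" and "653570098" share the prefix "6535700" of length 7; no pair shares a longer one.
Longest shared-prefix length: 7

7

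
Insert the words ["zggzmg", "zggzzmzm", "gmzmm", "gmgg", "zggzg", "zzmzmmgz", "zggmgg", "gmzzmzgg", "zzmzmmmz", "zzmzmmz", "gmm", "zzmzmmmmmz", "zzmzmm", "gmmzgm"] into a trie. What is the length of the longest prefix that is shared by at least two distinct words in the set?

7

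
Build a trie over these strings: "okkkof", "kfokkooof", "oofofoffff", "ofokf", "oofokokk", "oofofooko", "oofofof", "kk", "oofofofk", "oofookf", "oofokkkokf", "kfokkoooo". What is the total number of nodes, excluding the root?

Trace insertions, counting only characters that open a new branch:
  "okkkof" → 6 new (o, k, k, k, o, f)
  "kfokkooof" → 9 new (k, f, o, k, k, o, o, o, f)
  "oofofoffff" → prefix "o" already present; 9 new (o, f, o, f, o, f, f, f, f)
  "ofokf" → prefix "o" already present; 4 new (f, o, k, f)
  "oofokokk" → prefix "oofo" already present; 4 new (k, o, k, k)
  "oofofooko" → prefix "oofofo" already present; 3 new (o, k, o)
  "oofofof" → prefix "oofofof" already present; 0 new (none)
  "kk" → prefix "k" already present; 1 new (k)
  "oofofofk" → prefix "oofofof" already present; 1 new (k)
  "oofookf" → prefix "oofo" already present; 3 new (o, k, f)
  "oofokkkokf" → prefix "oofok" already present; 5 new (k, k, o, k, f)
  "kfokkoooo" → prefix "kfokkooo" already present; 1 new (o)
Total nodes = 6 + 9 + 9 + 4 + 4 + 3 + 0 + 1 + 1 + 3 + 5 + 1 = 46

46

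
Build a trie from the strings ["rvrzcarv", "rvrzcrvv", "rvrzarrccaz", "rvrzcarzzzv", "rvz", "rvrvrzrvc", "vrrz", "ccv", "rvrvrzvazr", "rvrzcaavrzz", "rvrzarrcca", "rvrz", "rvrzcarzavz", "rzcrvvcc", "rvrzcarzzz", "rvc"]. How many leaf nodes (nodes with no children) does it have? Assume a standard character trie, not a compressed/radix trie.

13

Leaves are exactly the stored words that no other stored word extends.
Those words: "ccv", "rvc", "rvrvrzrvc", "rvrvrzvazr", "rvrzarrccaz", "rvrzcaavrzz", "rvrzcarv", "rvrzcarzavz", "rvrzcarzzzv", "rvrzcrvv", "rvz", "rzcrvvcc", "vrrz"
Leaf count: 13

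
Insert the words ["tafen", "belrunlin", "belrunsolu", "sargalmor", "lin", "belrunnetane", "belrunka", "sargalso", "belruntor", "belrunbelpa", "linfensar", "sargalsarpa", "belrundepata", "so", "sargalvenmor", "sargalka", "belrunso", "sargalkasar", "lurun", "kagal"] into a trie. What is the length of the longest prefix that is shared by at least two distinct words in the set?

Equivalently: take the maximum, over all pairs, of their longest common prefix length.
e.g. "belrunso" and "belrunsolu" share the prefix "belrunso" of length 8; no pair shares a longer one.
Longest shared-prefix length: 8

8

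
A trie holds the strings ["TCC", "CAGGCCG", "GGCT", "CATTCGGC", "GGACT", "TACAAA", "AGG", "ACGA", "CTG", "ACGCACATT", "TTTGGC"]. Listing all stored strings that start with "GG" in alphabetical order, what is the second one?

GGCT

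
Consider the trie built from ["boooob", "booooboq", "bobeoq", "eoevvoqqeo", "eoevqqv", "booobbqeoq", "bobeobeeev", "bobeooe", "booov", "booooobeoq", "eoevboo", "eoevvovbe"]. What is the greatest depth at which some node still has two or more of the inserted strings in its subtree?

6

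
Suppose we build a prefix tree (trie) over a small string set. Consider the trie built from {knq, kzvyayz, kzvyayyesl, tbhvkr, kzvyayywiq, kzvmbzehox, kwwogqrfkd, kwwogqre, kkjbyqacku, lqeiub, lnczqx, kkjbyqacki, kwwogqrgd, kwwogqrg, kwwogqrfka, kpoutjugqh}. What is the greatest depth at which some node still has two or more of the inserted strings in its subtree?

Look for the deepest trie node that still has at least two words in its subtree.
e.g. "kkjbyqacki" and "kkjbyqacku" share the prefix "kkjbyqack" of length 9; no pair shares a longer one.
Longest shared-prefix length: 9

9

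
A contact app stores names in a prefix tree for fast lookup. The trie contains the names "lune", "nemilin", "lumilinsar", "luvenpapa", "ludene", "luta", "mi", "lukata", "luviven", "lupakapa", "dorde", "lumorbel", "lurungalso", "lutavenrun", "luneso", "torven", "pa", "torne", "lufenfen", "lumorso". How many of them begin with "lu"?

14

Traverse to the node for "lu", then collect every word in that subtree.
Matches: "ludene", "lufenfen", "lukata", "lumilinsar", "lumorbel", "lumorso", "lune", "luneso", "lupakapa", "lurungalso", "luta", "lutavenrun", "luvenpapa", "luviven"
Count: 14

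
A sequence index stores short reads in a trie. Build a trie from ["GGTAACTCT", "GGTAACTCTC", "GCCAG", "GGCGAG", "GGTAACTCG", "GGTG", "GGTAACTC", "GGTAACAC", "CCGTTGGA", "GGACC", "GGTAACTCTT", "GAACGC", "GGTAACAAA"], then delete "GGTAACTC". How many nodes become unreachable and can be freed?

A node on "GGTAACTC"'s path can go only if nothing else ends at it or branches off below it.
Every node on "GGTAACTC" is still needed (e.g. by "GGTAACTCT"), so nothing is freed.
Nodes removed: 0

0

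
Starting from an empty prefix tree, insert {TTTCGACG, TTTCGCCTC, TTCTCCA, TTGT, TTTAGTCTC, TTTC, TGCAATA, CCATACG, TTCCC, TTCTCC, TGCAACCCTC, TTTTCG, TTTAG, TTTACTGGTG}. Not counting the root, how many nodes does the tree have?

54

Insert word by word; a character creates a node only if that edge doesn't already exist:
  "TTTCGACG" → 8 new (T, T, T, C, G, A, C, G)
  "TTTCGCCTC" → prefix "TTTCG" already present; 4 new (C, C, T, C)
  "TTCTCCA" → prefix "TT" already present; 5 new (C, T, C, C, A)
  "TTGT" → prefix "TT" already present; 2 new (G, T)
  "TTTAGTCTC" → prefix "TTT" already present; 6 new (A, G, T, C, T, C)
  "TTTC" → prefix "TTTC" already present; 0 new (none)
  "TGCAATA" → prefix "T" already present; 6 new (G, C, A, A, T, A)
  "CCATACG" → 7 new (C, C, A, T, A, C, G)
  "TTCCC" → prefix "TTC" already present; 2 new (C, C)
  "TTCTCC" → prefix "TTCTCC" already present; 0 new (none)
  "TGCAACCCTC" → prefix "TGCAA" already present; 5 new (C, C, C, T, C)
  "TTTTCG" → prefix "TTT" already present; 3 new (T, C, G)
  "TTTAG" → prefix "TTTAG" already present; 0 new (none)
  "TTTACTGGTG" → prefix "TTTA" already present; 6 new (C, T, G, G, T, G)
Total nodes = 8 + 4 + 5 + 2 + 6 + 0 + 6 + 7 + 2 + 0 + 5 + 3 + 0 + 6 = 54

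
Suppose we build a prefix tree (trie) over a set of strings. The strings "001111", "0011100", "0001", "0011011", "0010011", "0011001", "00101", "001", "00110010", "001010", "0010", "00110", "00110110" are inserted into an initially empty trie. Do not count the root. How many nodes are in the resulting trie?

23

Insert word by word; a character creates a node only if that edge doesn't already exist:
  "001111" → 6 new (0, 0, 1, 1, 1, 1)
  "0011100" → prefix "00111" already present; 2 new (0, 0)
  "0001" → prefix "00" already present; 2 new (0, 1)
  "0011011" → prefix "0011" already present; 3 new (0, 1, 1)
  "0010011" → prefix "001" already present; 4 new (0, 0, 1, 1)
  "0011001" → prefix "00110" already present; 2 new (0, 1)
  "00101" → prefix "0010" already present; 1 new (1)
  "001" → prefix "001" already present; 0 new (none)
  "00110010" → prefix "0011001" already present; 1 new (0)
  "001010" → prefix "00101" already present; 1 new (0)
  "0010" → prefix "0010" already present; 0 new (none)
  "00110" → prefix "00110" already present; 0 new (none)
  "00110110" → prefix "0011011" already present; 1 new (0)
Total nodes = 6 + 2 + 2 + 3 + 4 + 2 + 1 + 0 + 1 + 1 + 0 + 0 + 1 = 23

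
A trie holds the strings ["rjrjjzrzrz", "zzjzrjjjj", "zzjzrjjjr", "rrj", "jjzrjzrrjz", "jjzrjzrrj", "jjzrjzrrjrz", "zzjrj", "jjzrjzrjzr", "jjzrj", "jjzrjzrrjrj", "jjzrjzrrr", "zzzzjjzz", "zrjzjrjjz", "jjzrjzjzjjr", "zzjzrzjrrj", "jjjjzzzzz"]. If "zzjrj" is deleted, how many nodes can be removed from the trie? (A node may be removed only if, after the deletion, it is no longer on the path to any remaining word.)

After clearing the end-marker at "zzjrj", prune upward until reaching a node still needed by another word.
The suffix "rj" (2 nodes) is used only by "zzjrj"; the node for "zzj" still has the child "z", so pruning stops there.
Nodes removed: 2

2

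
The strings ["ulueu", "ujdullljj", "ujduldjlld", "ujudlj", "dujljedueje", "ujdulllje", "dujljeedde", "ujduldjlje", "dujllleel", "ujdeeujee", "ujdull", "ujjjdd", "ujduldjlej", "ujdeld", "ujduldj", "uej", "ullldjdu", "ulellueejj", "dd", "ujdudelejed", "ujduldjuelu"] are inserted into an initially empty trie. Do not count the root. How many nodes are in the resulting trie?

87

For each word, the new-node count is its length minus the longest prefix already in the trie:
  "ulueu" → 5 new (u, l, u, e, u)
  "ujdullljj" → prefix "u" already present; 8 new (j, d, u, l, l, l, j, j)
  "ujduldjlld" → prefix "ujdul" already present; 5 new (d, j, l, l, d)
  "ujudlj" → prefix "uj" already present; 4 new (u, d, l, j)
  "dujljedueje" → 11 new (d, u, j, l, j, e, d, u, e, j, e)
  "ujdulllje" → prefix "ujdulllj" already present; 1 new (e)
  "dujljeedde" → prefix "dujlje" already present; 4 new (e, d, d, e)
  "ujduldjlje" → prefix "ujduldjl" already present; 2 new (j, e)
  "dujllleel" → prefix "dujl" already present; 5 new (l, l, e, e, l)
  "ujdeeujee" → prefix "ujd" already present; 6 new (e, e, u, j, e, e)
  "ujdull" → prefix "ujdull" already present; 0 new (none)
  "ujjjdd" → prefix "uj" already present; 4 new (j, j, d, d)
  "ujduldjlej" → prefix "ujduldjl" already present; 2 new (e, j)
  "ujdeld" → prefix "ujde" already present; 2 new (l, d)
  "ujduldj" → prefix "ujduldj" already present; 0 new (none)
  "uej" → prefix "u" already present; 2 new (e, j)
  "ullldjdu" → prefix "ul" already present; 6 new (l, l, d, j, d, u)
  "ulellueejj" → prefix "ul" already present; 8 new (e, l, l, u, e, e, j, j)
  "dd" → prefix "d" already present; 1 new (d)
  "ujdudelejed" → prefix "ujdu" already present; 7 new (d, e, l, e, j, e, d)
  "ujduldjuelu" → prefix "ujduldj" already present; 4 new (u, e, l, u)
Total nodes = 5 + 8 + 5 + 4 + 11 + 1 + 4 + 2 + 5 + 6 + 0 + 4 + 2 + 2 + 0 + 2 + 6 + 8 + 1 + 7 + 4 = 87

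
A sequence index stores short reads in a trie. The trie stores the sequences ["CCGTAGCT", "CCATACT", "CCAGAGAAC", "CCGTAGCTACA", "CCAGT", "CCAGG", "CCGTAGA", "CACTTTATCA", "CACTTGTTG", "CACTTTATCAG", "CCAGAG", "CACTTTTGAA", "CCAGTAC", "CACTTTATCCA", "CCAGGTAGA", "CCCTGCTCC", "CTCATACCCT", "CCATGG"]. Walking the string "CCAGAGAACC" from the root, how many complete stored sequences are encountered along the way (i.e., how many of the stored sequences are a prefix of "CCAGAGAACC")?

2

Traverse "CCAGAGAACC" character by character; count nodes along the way that are marked as word ends.
Prefixes of the query that are stored words: "CCAGAG", "CCAGAGAAC"
Count: 2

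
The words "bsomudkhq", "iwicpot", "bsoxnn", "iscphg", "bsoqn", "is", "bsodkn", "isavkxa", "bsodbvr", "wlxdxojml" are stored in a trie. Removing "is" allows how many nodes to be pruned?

0

Walk "is" from the leaf back toward the root, removing each node that no remaining word uses.
Every node on "is" is still needed (e.g. by "iscphg"), so nothing is freed.
Nodes removed: 0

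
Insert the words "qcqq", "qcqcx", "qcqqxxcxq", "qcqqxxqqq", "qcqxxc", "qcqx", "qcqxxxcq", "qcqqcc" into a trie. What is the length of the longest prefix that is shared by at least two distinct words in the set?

Look for the deepest trie node that still has at least two words in its subtree.
e.g. "qcqqxxcxq" and "qcqqxxqqq" share the prefix "qcqqxx" of length 6; no pair shares a longer one.
Longest shared-prefix length: 6

6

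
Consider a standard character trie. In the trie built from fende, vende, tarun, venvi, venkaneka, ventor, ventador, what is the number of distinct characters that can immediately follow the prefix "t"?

Walk "t" from the root, arriving at one node.
Distinct next characters after "t": a.
That node has 1 child edge.

1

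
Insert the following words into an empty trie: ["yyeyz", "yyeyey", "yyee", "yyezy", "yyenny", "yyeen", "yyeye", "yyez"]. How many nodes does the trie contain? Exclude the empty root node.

Trie structure (* marks end of a word):
(root)
└─ y
   └─ y
      └─ e
         ├─ e *
         │  └─ n *
         ├─ n
         │  └─ n
         │     └─ y *
         ├─ y
         │  ├─ e *
         │  │  └─ y *
         │  └─ z *
         └─ z *
            └─ y *
Counting every labelled node above: 14.

14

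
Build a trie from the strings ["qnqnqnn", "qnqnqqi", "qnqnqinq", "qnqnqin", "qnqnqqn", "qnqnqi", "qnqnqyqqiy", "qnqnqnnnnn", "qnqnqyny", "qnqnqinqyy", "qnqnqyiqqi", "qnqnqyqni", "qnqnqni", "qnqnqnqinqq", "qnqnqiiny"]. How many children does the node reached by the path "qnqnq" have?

4

The children of the "qnqnq" node are the distinct next characters among strings starting with "qnqnq".
Distinct next characters after "qnqnq": i, n, q, y.
That node has 4 child edges.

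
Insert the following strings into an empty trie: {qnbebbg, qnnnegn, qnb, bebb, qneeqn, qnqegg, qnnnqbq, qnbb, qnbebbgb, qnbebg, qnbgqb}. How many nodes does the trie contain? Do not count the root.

Trie structure (* marks end of a word):
(root)
├─ b
│  └─ e
│     └─ b
│        └─ b *
└─ q
   └─ n
      ├─ b *
      │  ├─ b *
      │  ├─ e
      │  │  └─ b
      │  │     ├─ b
      │  │     │  └─ g *
      │  │     │     └─ b *
      │  │     └─ g *
      │  └─ g
      │     └─ q
      │        └─ b *
      ├─ e
      │  └─ e
      │     └─ q
      │        └─ n *
      ├─ n
      │  └─ n
      │     ├─ e
      │     │  └─ g
      │     │     └─ n *
      │     └─ q
      │        └─ b
      │           └─ q *
      └─ q
         └─ e
            └─ g
               └─ g *
Counting every labelled node above: 33.

33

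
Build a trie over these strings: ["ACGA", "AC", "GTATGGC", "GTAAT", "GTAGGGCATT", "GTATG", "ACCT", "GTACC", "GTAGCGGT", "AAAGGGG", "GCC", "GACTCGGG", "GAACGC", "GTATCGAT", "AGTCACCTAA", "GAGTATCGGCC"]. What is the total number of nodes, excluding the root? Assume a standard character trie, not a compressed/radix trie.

69

Trace insertions, counting only characters that open a new branch:
  "ACGA" → 4 new (A, C, G, A)
  "AC" → prefix "AC" already present; 0 new (none)
  "GTATGGC" → 7 new (G, T, A, T, G, G, C)
  "GTAAT" → prefix "GTA" already present; 2 new (A, T)
  "GTAGGGCATT" → prefix "GTA" already present; 7 new (G, G, G, C, A, T, T)
  "GTATG" → prefix "GTATG" already present; 0 new (none)
  "ACCT" → prefix "AC" already present; 2 new (C, T)
  "GTACC" → prefix "GTA" already present; 2 new (C, C)
  "GTAGCGGT" → prefix "GTAG" already present; 4 new (C, G, G, T)
  "AAAGGGG" → prefix "A" already present; 6 new (A, A, G, G, G, G)
  "GCC" → prefix "G" already present; 2 new (C, C)
  "GACTCGGG" → prefix "G" already present; 7 new (A, C, T, C, G, G, G)
  "GAACGC" → prefix "GA" already present; 4 new (A, C, G, C)
  "GTATCGAT" → prefix "GTAT" already present; 4 new (C, G, A, T)
  "AGTCACCTAA" → prefix "A" already present; 9 new (G, T, C, A, C, C, T, A, A)
  "GAGTATCGGCC" → prefix "GA" already present; 9 new (G, T, A, T, C, G, G, C, C)
Total nodes = 4 + 0 + 7 + 2 + 7 + 0 + 2 + 2 + 4 + 6 + 2 + 7 + 4 + 4 + 9 + 9 = 69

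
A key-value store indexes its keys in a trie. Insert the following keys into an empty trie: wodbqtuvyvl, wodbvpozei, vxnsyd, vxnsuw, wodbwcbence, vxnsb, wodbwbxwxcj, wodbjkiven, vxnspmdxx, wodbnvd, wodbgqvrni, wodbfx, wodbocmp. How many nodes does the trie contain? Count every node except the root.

Trace insertions, counting only characters that open a new branch:
  "wodbqtuvyvl" → 11 new (w, o, d, b, q, t, u, v, y, v, l)
  "wodbvpozei" → prefix "wodb" already present; 6 new (v, p, o, z, e, i)
  "vxnsyd" → 6 new (v, x, n, s, y, d)
  "vxnsuw" → prefix "vxns" already present; 2 new (u, w)
  "wodbwcbence" → prefix "wodb" already present; 7 new (w, c, b, e, n, c, e)
  "vxnsb" → prefix "vxns" already present; 1 new (b)
  "wodbwbxwxcj" → prefix "wodbw" already present; 6 new (b, x, w, x, c, j)
  "wodbjkiven" → prefix "wodb" already present; 6 new (j, k, i, v, e, n)
  "vxnspmdxx" → prefix "vxns" already present; 5 new (p, m, d, x, x)
  "wodbnvd" → prefix "wodb" already present; 3 new (n, v, d)
  "wodbgqvrni" → prefix "wodb" already present; 6 new (g, q, v, r, n, i)
  "wodbfx" → prefix "wodb" already present; 2 new (f, x)
  "wodbocmp" → prefix "wodb" already present; 4 new (o, c, m, p)
Total nodes = 11 + 6 + 6 + 2 + 7 + 1 + 6 + 6 + 5 + 3 + 6 + 2 + 4 = 65

65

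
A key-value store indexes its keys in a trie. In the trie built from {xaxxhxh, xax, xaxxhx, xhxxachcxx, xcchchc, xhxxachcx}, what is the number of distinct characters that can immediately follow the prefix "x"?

Follow the path "x" to its node, then look at its outgoing edges.
Characters that immediately follow "x" among the stored strings: {a, c, h}.
That node has 3 child edges.

3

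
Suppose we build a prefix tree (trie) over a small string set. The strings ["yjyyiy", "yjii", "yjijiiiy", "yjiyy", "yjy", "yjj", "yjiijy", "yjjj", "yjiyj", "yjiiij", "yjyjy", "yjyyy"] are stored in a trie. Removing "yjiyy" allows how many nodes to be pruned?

After clearing the end-marker at "yjiyy", prune upward until reaching a node still needed by another word.
The suffix "y" (1 node) is used only by "yjiyy"; the node for "yjiy" still has the child "j", so pruning stops there.
Nodes removed: 1

1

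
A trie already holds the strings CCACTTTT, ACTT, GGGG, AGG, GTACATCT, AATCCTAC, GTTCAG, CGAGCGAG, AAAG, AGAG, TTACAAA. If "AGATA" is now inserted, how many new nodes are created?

The longest prefix of "AGATA" already in the trie is "AGA" (length 3).
New nodes needed: |"AGATA"| − 3 = 5 − 3 = 2.

2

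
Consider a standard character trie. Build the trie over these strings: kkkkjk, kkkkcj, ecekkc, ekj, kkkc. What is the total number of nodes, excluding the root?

17

Count nodes per top-level branch (shared prefixes stored once):
  'e'-branch (ecekkc, ekj): 8 nodes
  'k'-branch (kkkc, kkkkcj, kkkkjk): 9 nodes
Sum: 17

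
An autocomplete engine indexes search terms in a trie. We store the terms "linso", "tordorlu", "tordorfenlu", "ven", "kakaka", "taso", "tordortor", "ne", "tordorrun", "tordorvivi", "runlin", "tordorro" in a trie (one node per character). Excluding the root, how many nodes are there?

Count nodes per top-level branch (shared prefixes stored once):
  'k'-branch (kakaka): 6 nodes
  'l'-branch (linso): 5 nodes
  'n'-branch (ne): 2 nodes
  'r'-branch (runlin): 6 nodes
  't'-branch (taso, tordorfenlu, tordorlu, tordorro, tordorrun, tordortor, tordorvivi): 27 nodes
  'v'-branch (ven): 3 nodes
Sum: 49

49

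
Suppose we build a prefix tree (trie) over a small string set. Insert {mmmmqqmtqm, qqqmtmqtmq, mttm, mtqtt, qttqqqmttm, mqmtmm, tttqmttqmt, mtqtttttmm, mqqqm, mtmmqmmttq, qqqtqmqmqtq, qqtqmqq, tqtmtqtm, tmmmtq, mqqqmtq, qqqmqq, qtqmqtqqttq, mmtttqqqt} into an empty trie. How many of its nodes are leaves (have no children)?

Leaves are exactly the stored words that no other stored word extends.
Those words: "mmmmqqmtqm", "mmtttqqqt", "mqmtmm", "mqqqmtq", "mtmmqmmttq", "mtqtttttmm", "mttm", "qqqmqq", "qqqmtmqtmq", "qqqtqmqmqtq", "qqtqmqq", "qtqmqtqqttq", "qttqqqmttm", "tmmmtq", "tqtmtqtm", "tttqmttqmt"
Leaf count: 16

16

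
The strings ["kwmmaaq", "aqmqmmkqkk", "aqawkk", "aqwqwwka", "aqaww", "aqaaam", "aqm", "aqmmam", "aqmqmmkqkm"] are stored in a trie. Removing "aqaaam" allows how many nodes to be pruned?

After clearing the end-marker at "aqaaam", prune upward until reaching a node still needed by another word.
The suffix "aam" (3 nodes) is used only by "aqaaam"; the node for "aqa" still has the child "w", so pruning stops there.
Nodes removed: 3

3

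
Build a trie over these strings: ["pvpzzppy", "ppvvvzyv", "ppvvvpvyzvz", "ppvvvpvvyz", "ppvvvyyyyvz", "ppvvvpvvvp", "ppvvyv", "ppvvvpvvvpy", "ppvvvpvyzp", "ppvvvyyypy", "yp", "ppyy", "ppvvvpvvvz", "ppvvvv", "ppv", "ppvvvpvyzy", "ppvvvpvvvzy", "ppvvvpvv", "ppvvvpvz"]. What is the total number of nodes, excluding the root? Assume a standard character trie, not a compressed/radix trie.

47

Trace insertions, counting only characters that open a new branch:
  "pvpzzppy" → 8 new (p, v, p, z, z, p, p, y)
  "ppvvvzyv" → prefix "p" already present; 7 new (p, v, v, v, z, y, v)
  "ppvvvpvyzvz" → prefix "ppvvv" already present; 6 new (p, v, y, z, v, z)
  "ppvvvpvvyz" → prefix "ppvvvpv" already present; 3 new (v, y, z)
  "ppvvvyyyyvz" → prefix "ppvvv" already present; 6 new (y, y, y, y, v, z)
  "ppvvvpvvvp" → prefix "ppvvvpvv" already present; 2 new (v, p)
  "ppvvyv" → prefix "ppvv" already present; 2 new (y, v)
  "ppvvvpvvvpy" → prefix "ppvvvpvvvp" already present; 1 new (y)
  "ppvvvpvyzp" → prefix "ppvvvpvyz" already present; 1 new (p)
  "ppvvvyyypy" → prefix "ppvvvyyy" already present; 2 new (p, y)
  "yp" → 2 new (y, p)
  "ppyy" → prefix "pp" already present; 2 new (y, y)
  "ppvvvpvvvz" → prefix "ppvvvpvvv" already present; 1 new (z)
  "ppvvvv" → prefix "ppvvv" already present; 1 new (v)
  "ppv" → prefix "ppv" already present; 0 new (none)
  "ppvvvpvyzy" → prefix "ppvvvpvyz" already present; 1 new (y)
  "ppvvvpvvvzy" → prefix "ppvvvpvvvz" already present; 1 new (y)
  "ppvvvpvv" → prefix "ppvvvpvv" already present; 0 new (none)
  "ppvvvpvz" → prefix "ppvvvpv" already present; 1 new (z)
Total nodes = 8 + 7 + 6 + 3 + 6 + 2 + 2 + 1 + 1 + 2 + 2 + 2 + 1 + 1 + 0 + 1 + 1 + 0 + 1 = 47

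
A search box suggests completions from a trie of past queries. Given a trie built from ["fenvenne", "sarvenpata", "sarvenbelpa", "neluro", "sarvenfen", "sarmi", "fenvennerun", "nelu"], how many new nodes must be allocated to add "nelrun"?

3

The longest prefix of "nelrun" already in the trie is "nel" (length 3).
New nodes needed: |"nelrun"| − 3 = 6 − 3 = 3.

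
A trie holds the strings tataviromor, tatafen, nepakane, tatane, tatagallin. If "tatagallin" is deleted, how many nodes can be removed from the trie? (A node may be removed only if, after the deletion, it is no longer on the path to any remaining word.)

6

Walk "tatagallin" from the leaf back toward the root, removing each node that no remaining word uses.
The suffix "gallin" (6 nodes) is used only by "tatagallin"; the node for "tata" still has the child "v", so pruning stops there.
Nodes removed: 6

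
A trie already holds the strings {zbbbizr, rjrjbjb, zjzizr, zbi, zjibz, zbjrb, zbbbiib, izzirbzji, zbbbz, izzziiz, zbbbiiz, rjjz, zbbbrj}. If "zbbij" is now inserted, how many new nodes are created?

2

"zbb" is already a path in the trie; the remaining "ij" must be added.
New nodes needed: |"zbbij"| − 3 = 5 − 3 = 2.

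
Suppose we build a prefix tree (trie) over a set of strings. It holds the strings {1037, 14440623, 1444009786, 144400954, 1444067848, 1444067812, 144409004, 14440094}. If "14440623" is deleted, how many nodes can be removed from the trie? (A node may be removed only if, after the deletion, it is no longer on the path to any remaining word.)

Walk "14440623" from the leaf back toward the root, removing each node that no remaining word uses.
The suffix "23" (2 nodes) is used only by "14440623"; the node for "144406" still has the child "7", so pruning stops there.
Nodes removed: 2

2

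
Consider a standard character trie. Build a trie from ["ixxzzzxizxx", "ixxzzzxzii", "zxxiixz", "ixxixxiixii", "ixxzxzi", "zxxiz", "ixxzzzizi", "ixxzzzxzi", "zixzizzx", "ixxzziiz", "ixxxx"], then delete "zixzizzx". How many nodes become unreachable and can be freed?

A node on "zixzizzx"'s path can go only if nothing else ends at it or branches off below it.
The suffix "ixzizzx" (7 nodes) is used only by "zixzizzx"; the node for "z" still has the child "x", so pruning stops there.
Nodes removed: 7

7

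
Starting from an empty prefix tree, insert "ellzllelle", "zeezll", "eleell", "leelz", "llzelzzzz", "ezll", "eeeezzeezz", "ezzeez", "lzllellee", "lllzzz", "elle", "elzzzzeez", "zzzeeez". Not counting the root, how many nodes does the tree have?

For each word, the new-node count is its length minus the longest prefix already in the trie:
  "ellzllelle" → 10 new (e, l, l, z, l, l, e, l, l, e)
  "zeezll" → 6 new (z, e, e, z, l, l)
  "eleell" → prefix "el" already present; 4 new (e, e, l, l)
  "leelz" → 5 new (l, e, e, l, z)
  "llzelzzzz" → prefix "l" already present; 8 new (l, z, e, l, z, z, z, z)
  "ezll" → prefix "e" already present; 3 new (z, l, l)
  "eeeezzeezz" → prefix "e" already present; 9 new (e, e, e, z, z, e, e, z, z)
  "ezzeez" → prefix "ez" already present; 4 new (z, e, e, z)
  "lzllellee" → prefix "l" already present; 8 new (z, l, l, e, l, l, e, e)
  "lllzzz" → prefix "ll" already present; 4 new (l, z, z, z)
  "elle" → prefix "ell" already present; 1 new (e)
  "elzzzzeez" → prefix "el" already present; 7 new (z, z, z, z, e, e, z)
  "zzzeeez" → prefix "z" already present; 6 new (z, z, e, e, e, z)
Total nodes = 10 + 6 + 4 + 5 + 8 + 3 + 9 + 4 + 8 + 4 + 1 + 7 + 6 = 75

75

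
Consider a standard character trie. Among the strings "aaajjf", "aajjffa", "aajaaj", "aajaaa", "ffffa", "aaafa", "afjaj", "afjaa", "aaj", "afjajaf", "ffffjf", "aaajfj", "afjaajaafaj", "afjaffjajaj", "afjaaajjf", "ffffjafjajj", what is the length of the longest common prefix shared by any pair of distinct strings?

The deepest shared node is where two words last agree before diverging.
"aajaaa" and "aajaaj" agree on "aajaa" (5 characters) before diverging; nothing deeper is shared.
Longest shared-prefix length: 5

5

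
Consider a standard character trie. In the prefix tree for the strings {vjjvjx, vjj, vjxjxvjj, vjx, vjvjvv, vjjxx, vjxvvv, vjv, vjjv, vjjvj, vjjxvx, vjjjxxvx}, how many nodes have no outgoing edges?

Leaves are exactly the stored words that no other stored word extends.
Those words: "vjjjxxvx", "vjjvjx", "vjjxvx", "vjjxx", "vjvjvv", "vjxjxvjj", "vjxvvv"
Leaf count: 7

7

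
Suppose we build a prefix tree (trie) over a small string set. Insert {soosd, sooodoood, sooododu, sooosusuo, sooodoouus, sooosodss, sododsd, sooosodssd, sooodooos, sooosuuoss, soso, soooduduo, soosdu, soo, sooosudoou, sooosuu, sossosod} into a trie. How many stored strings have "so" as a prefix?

Walk to "so"; the words in its subtree are exactly those with that prefix.
Words under "so": sododsd, soo, sooododu, sooodoood, sooodooos, sooodoouus, soooduduo, sooosodss, sooosodssd, sooosudoou, sooosusuo, sooosuu, sooosuuoss, soosd, soosdu, soso, sossosod
Count: 17

17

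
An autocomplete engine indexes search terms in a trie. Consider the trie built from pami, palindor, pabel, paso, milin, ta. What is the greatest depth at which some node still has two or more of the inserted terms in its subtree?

2

Look for the deepest trie node that still has at least two words in its subtree.
"pabel" and "palindor" agree on "pa" (2 characters) before diverging; nothing deeper is shared.
Longest shared-prefix length: 2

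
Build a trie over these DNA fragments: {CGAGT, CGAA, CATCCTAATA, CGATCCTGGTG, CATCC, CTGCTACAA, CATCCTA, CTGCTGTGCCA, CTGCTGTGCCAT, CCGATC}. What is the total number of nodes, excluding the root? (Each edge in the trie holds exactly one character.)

43

For each word, the new-node count is its length minus the longest prefix already in the trie:
  "CGAGT" → 5 new (C, G, A, G, T)
  "CGAA" → prefix "CGA" already present; 1 new (A)
  "CATCCTAATA" → prefix "C" already present; 9 new (A, T, C, C, T, A, A, T, A)
  "CGATCCTGGTG" → prefix "CGA" already present; 8 new (T, C, C, T, G, G, T, G)
  "CATCC" → prefix "CATCC" already present; 0 new (none)
  "CTGCTACAA" → prefix "C" already present; 8 new (T, G, C, T, A, C, A, A)
  "CATCCTA" → prefix "CATCCTA" already present; 0 new (none)
  "CTGCTGTGCCA" → prefix "CTGCT" already present; 6 new (G, T, G, C, C, A)
  "CTGCTGTGCCAT" → prefix "CTGCTGTGCCA" already present; 1 new (T)
  "CCGATC" → prefix "C" already present; 5 new (C, G, A, T, C)
Total nodes = 5 + 1 + 9 + 8 + 0 + 8 + 0 + 6 + 1 + 5 = 43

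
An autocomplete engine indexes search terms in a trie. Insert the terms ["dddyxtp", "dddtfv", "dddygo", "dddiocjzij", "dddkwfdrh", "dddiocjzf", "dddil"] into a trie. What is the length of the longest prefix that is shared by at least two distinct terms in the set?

Equivalently: take the maximum, over all pairs, of their longest common prefix length.
e.g. "dddiocjzf" and "dddiocjzij" share the prefix "dddiocjz" of length 8; no pair shares a longer one.
Longest shared-prefix length: 8

8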